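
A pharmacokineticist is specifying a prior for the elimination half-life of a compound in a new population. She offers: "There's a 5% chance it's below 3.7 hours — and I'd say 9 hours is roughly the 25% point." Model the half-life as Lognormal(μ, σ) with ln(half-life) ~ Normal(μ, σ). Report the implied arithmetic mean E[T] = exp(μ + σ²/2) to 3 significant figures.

E[T] ≈ 25.4 hours

If T ~ Lognormal(μ,σ) then ln T ~ Normal(μ,σ), so the p-quantile of ln T is μ + z_p·σ.
ln(3.7) = 1.308 and ln(9) = 2.197; z_{0.05} = -1.645, z_{0.25} = -0.6745.
σ = (2.197 − 1.308)/(-0.6745 − (-1.645)) = 0.916.
μ = 1.308 − (-1.645)·0.916 = 2.815.
E[T] = exp(μ + σ²/2) = exp(2.815 + 0.4196) = 25.4 hours.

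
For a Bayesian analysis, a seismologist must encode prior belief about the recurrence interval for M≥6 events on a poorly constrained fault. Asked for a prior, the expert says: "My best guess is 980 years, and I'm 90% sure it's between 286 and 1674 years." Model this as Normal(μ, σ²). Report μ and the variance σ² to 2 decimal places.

μ = 980.00, σ² = 178018.21

A symmetric 90% interval runs μ ± z·σ with z = 1.645.
Half-width = 694, so σ = 694/1.645 = 421.922 and σ² = 178018.21.
μ is the stated best guess, 980.00.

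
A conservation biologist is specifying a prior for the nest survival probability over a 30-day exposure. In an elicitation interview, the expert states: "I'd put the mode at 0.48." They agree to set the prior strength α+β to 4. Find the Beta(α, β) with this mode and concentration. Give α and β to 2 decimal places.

α = 1.96, β = 2.04

For α,β > 1 the Beta mode is (α−1)/(α+β−2). With α+β = 4, the mode is (α−1)/2.
Set (α−1)/2 = 0.48 → α = 1 + 0.48·2 = 1.96.
β = 4 − α = 2.04.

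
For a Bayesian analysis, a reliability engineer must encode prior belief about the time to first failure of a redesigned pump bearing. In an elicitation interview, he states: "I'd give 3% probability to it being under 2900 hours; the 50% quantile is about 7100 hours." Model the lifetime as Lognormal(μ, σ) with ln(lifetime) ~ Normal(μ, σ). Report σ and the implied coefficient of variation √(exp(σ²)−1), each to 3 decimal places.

σ ≈ 0.476, CV ≈ 0.504

If T ~ Lognormal(μ,σ) then ln T ~ Normal(μ,σ), so the p-quantile of ln T is μ + z_p·σ.
ln(2900) = 7.972 and ln(7100) = 8.868; z_{0.03} = -1.881, z_{0.5} = 0.
σ = (8.868 − 7.972)/(0 − (-1.881)) = 0.476.
μ = 7.972 − (-1.881)·0.476 = 8.868.
CV = √(exp(σ²)−1) = √(exp(0.2266)−1) = 0.504.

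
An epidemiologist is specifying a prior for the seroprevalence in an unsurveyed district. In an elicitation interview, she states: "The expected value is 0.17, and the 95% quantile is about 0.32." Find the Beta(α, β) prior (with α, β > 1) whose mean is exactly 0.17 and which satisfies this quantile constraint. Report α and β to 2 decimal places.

α ≈ 3.48, β ≈ 16.98

With mean 0.17 fixed, write α = 0.17s, β = 0.83s where s = α+β.
Need P(θ < 0.32) = 0.95 under Beta(0.17s, 0.83s). Normal approximation: (q−m)/√(m(1−m)/s) ≈ z_{0.95} = 1.64, so s ≈ 0.17·0.83·(1.64)²/(0.32−0.17)² = 17.0.
At s = 17.0: P(θ<0.32) ≈ 0.935. Adjusting to match 0.95 gives s ≈ 20.46.
So α = 0.17·20.46 ≈ 3.48, β = 0.83·20.46 ≈ 16.98.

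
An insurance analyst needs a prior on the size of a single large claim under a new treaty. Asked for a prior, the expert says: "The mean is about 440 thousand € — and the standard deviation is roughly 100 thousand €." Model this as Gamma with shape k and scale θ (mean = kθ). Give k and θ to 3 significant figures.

For Gamma(k, scale θ): mean = kθ, variance = kθ², so CV = 1/√k.
CV = SD/mean = 100/440 = 0.2273, hence k = 1/CV² = 19.4.
Then θ = mean/k = 440/19.4 = 22.7.

k ≈ 19.4, θ ≈ 22.7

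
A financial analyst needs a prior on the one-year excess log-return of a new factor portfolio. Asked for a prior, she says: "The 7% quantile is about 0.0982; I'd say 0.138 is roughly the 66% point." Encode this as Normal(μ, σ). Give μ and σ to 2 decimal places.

The p-quantile of Normal(μ,σ) is μ + z_p·σ, with z_{0.07} = -1.476 and z_{0.66} = 0.4125.
Eliminate σ: μ = (z₂·x₁ − z₁·x₂)/(z₂ − z₁) = (0.4125·0.0982 − (-1.476)·0.138)/1.888 = 0.13.
Then σ = (x₂ − x₁)/(z₂ − z₁) = (0.138 − 0.0982)/1.888 = 0.02.

μ = 0.13, σ = 0.02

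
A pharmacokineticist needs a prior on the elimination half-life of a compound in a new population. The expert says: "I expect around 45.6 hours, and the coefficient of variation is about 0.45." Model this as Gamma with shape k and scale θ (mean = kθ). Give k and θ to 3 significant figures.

For Gamma(k, scale θ): mean = kθ, variance = kθ², so CV = 1/√k.
CV = 0.45, hence k = 1/CV² = 4.94.
Then θ = mean/k = 45.6/4.94 = 9.23.

k ≈ 4.94, θ ≈ 9.23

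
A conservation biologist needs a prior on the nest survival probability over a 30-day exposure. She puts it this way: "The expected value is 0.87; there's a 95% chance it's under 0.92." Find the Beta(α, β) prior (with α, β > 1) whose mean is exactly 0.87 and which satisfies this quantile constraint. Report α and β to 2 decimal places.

α ≈ 89.14, β ≈ 13.32

With mean 0.87 fixed, write α = 0.87s, β = 0.13s where s = α+β.
Need P(θ < 0.92) = 0.95 under Beta(0.87s, 0.13s). Normal approximation: (q−m)/√(m(1−m)/s) ≈ z_{0.95} = 1.64, so s ≈ 0.87·0.13·(1.64)²/(0.92−0.87)² = 122.4.
At s = 122.4: P(θ<0.92) ≈ 0.965. Adjusting to match 0.95 gives s ≈ 102.46.
So α = 0.87·102.46 ≈ 89.14, β = 0.13·102.46 ≈ 13.32.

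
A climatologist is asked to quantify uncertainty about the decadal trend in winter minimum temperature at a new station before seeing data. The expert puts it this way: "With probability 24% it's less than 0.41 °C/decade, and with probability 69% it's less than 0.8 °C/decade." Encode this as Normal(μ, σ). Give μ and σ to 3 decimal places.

μ = 0.639, σ = 0.324

The p-quantile of Normal(μ,σ) is μ + z_p·σ, with z_{0.24} = -0.7063 and z_{0.69} = 0.4959.
Eliminate σ: μ = (z₂·x₁ − z₁·x₂)/(z₂ − z₁) = (0.4959·0.41 − (-0.7063)·0.8)/1.202 = 0.639.
Then σ = (x₂ − x₁)/(z₂ − z₁) = (0.8 − 0.41)/1.202 = 0.324.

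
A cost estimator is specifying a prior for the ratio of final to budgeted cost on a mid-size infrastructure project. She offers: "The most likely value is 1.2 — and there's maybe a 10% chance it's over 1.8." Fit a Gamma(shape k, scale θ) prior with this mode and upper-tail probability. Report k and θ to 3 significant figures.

Gamma(k,θ) with k>1 has mode (k−1)θ, so θ = 1.2/(k−1).
Need P(X < 1.8) = 0.9 with θ tied to k this way. Start at k = 2, θ = 1.2: P(X<1.8) ≈ 0.442.
Too low — raise k to concentrate. Iterating converges to k ≈ 12.3.
Then θ = 1.2/(12.3−1) ≈ 0.106.

k ≈ 12.3, θ ≈ 0.106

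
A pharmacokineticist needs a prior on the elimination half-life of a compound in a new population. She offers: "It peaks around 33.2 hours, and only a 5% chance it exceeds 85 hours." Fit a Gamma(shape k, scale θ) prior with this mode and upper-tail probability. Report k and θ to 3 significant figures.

Gamma(k,θ) with k>1 has mode (k−1)θ, so θ = 33.2/(k−1).
Need P(X < 85) = 0.95 with θ tied to k this way. Start at k = 2, θ = 33.2: P(X<85) ≈ 0.725.
Too low — raise k to concentrate. Iterating converges to k ≈ 4.06.
Then θ = 33.2/(4.06−1) ≈ 10.8.

k ≈ 4.06, θ ≈ 10.8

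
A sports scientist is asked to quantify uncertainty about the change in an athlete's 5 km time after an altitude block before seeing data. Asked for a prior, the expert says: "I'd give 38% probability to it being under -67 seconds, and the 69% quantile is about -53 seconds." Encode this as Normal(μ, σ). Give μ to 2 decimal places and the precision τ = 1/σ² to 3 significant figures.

μ = -61.66, τ = 0.00328

The p-quantile of Normal(μ,σ) is μ + z_p·σ, with z_{0.38} = -0.3055 and z_{0.69} = 0.4959.
Eliminate σ: μ = (z₂·x₁ − z₁·x₂)/(z₂ − z₁) = (0.4959·-67 − (-0.3055)·-53)/0.8013 = -61.66.
Then σ = (x₂ − x₁)/(z₂ − z₁) = (-53 − -67)/0.8013 = 17.47.
Precision τ = 1/σ² = 1/17.47² = 0.00328.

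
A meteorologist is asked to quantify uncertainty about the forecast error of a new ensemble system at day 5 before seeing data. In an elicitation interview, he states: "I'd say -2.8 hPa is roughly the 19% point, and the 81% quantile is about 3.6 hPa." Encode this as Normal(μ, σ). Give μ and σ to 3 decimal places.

μ = 0.400, σ = 3.645

For Normal(μ,σ), the p-quantile is μ + z_p·σ. Here z_{0.19} = -0.8779, z_{0.81} = 0.8779.
So -2.8 = μ − 0.8779σ and 3.6 = μ + 0.8779σ.
Subtracting: σ = (3.6 − -2.8)/(0.8779 − (-0.8779)) = 3.645.
Then μ = -2.8 − (-0.8779)·3.645 = 0.400.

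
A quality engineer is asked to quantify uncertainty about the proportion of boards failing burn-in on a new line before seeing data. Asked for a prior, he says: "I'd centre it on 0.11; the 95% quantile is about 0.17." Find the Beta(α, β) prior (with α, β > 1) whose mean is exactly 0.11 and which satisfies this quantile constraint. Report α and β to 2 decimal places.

α ≈ 9.44, β ≈ 76.34

With mean 0.11 fixed, write α = 0.11s, β = 0.89s where s = α+β.
Need P(θ < 0.17) = 0.95 under Beta(0.11s, 0.89s). Normal approximation: (q−m)/√(m(1−m)/s) ≈ z_{0.95} = 1.64, so s ≈ 0.11·0.89·(1.64)²/(0.17−0.11)² = 73.6.
At s = 73.6: P(θ<0.17) ≈ 0.938. Adjusting to match 0.95 gives s ≈ 85.77.
So α = 0.11·85.77 ≈ 9.44, β = 0.89·85.77 ≈ 76.34.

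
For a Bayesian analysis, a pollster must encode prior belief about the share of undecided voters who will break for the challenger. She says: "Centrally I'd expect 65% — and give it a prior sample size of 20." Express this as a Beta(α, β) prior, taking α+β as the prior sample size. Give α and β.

Under the effective-sample-size interpretation, Beta(α, β) has prior mean α/(α+β) and prior sample size α+β.
So α+β = 20 and α/(α+β) = 0.65, giving α = 0.65·20 = 13 and β = 20 − 13 = 7.

α = 13, β = 7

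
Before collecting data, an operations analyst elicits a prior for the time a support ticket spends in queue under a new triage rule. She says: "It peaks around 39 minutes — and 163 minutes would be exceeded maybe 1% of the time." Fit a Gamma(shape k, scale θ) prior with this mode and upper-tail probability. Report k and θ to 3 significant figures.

k ≈ 3.02, θ ≈ 19.3

Gamma(k,θ) with k>1 has mode (k−1)θ, so θ = 39/(k−1).
Need P(X < 163) = 0.99 with θ tied to k this way. Start at k = 2, θ = 39: P(X<163) ≈ 0.921.
Too low — raise k to concentrate. Iterating converges to k ≈ 3.02.
Then θ = 39/(3.02−1) ≈ 19.3.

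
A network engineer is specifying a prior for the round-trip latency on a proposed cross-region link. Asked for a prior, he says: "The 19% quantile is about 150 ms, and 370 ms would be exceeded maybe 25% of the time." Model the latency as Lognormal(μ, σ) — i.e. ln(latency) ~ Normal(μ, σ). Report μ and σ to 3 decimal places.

μ ≈ 5.521, σ ≈ 0.582

If T ~ Lognormal(μ,σ) then ln T ~ Normal(μ,σ), so the p-quantile of ln T is μ + z_p·σ.
ln(150) = 5.011 and ln(370) = 5.914; z_{0.19} = -0.8779, z_{0.75} = 0.6745.
σ = (5.914 − 5.011)/(0.6745 − (-0.8779)) = 0.582.
μ = 5.011 − (-0.8779)·0.582 = 5.521.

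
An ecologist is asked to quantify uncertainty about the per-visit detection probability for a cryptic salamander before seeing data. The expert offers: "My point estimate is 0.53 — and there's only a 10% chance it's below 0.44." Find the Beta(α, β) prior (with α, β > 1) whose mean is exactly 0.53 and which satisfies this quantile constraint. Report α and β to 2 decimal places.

α ≈ 26.75, β ≈ 23.72

With mean 0.53 fixed, write α = 0.53s, β = 0.47s where s = α+β.
Need P(θ < 0.44) = 0.1 under Beta(0.53s, 0.47s). Normal approximation: (q−m)/√(m(1−m)/s) ≈ z_{0.1} = -1.28, so s ≈ 0.53·0.47·(-1.28)²/(0.44−0.53)² = 50.5.
At s = 50.5: P(θ<0.44) ≈ 0.100. Adjusting to match 0.1 gives s ≈ 50.47.
So α = 0.53·50.47 ≈ 26.75, β = 0.47·50.47 ≈ 23.72.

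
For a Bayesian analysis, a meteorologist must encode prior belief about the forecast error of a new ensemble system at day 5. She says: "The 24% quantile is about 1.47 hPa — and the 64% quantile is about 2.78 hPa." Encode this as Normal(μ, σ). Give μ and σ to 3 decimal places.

The p-quantile of Normal(μ,σ) is μ + z_p·σ, with z_{0.24} = -0.7063 and z_{0.64} = 0.3585.
Eliminate σ: μ = (z₂·x₁ − z₁·x₂)/(z₂ − z₁) = (0.3585·1.47 − (-0.7063)·2.78)/1.065 = 2.339.
Then σ = (x₂ − x₁)/(z₂ − z₁) = (2.78 − 1.47)/1.065 = 1.230.

μ = 2.339, σ = 1.230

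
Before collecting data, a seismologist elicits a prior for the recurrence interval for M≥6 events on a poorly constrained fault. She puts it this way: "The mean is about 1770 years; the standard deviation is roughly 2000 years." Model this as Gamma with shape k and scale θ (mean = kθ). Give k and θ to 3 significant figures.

k ≈ 0.783, θ ≈ 2260

For Gamma(k, scale θ): mean = kθ, variance = kθ², so CV = 1/√k.
CV = SD/mean = 2000/1770 = 1.13, hence k = 1/CV² = 0.783.
Then θ = mean/k = 1770/0.783 = 2260.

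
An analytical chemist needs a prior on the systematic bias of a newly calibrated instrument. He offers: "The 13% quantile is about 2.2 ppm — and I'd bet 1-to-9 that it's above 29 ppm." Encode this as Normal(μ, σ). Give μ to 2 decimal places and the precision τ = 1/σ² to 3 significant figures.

The p-quantile of Normal(μ,σ) is μ + z_p·σ, with z_{0.13} = -1.126 and z_{0.9} = 1.282.
Eliminate σ: μ = (z₂·x₁ − z₁·x₂)/(z₂ − z₁) = (1.282·2.2 − (-1.126)·29)/2.408 = 14.74.
Then σ = (x₂ − x₁)/(z₂ − z₁) = (29 − 2.2)/2.408 = 11.13.
Precision τ = 1/σ² = 1/11.13² = 0.00807.

μ = 14.74, τ = 0.00807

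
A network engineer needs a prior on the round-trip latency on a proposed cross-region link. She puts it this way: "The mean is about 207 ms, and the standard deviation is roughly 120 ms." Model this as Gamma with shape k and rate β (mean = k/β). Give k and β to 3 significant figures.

For Gamma(k, rate β): mean = k/β, variance = k/β², so CV = 1/√k.
CV = SD/mean = 120/207 = 0.5797, hence k = 1/CV² = 2.98.
Then β = k/mean = 2.98/207 = 0.0144.

k ≈ 2.98, β ≈ 0.0144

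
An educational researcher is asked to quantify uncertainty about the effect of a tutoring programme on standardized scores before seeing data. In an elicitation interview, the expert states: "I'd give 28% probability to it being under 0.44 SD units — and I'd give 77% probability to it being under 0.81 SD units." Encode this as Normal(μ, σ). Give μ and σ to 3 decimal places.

The p-quantile of Normal(μ,σ) is μ + z_p·σ, with z_{0.28} = -0.5828 and z_{0.77} = 0.7388.
Eliminate σ: μ = (z₂·x₁ − z₁·x₂)/(z₂ − z₁) = (0.7388·0.44 − (-0.5828)·0.81)/1.322 = 0.603.
Then σ = (x₂ − x₁)/(z₂ − z₁) = (0.81 − 0.44)/1.322 = 0.280.

μ = 0.603, σ = 0.280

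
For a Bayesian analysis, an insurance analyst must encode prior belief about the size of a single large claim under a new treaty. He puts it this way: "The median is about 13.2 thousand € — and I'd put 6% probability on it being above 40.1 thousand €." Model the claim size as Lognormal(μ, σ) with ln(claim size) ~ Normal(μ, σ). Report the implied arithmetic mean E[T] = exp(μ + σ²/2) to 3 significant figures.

E[T] ≈ 17 thousand €

If T ~ Lognormal(μ,σ) then ln T ~ Normal(μ,σ), so the p-quantile of ln T is μ + z_p·σ.
ln(13.2) = 2.58 and ln(40.1) = 3.691; z_{0.5} = 0, z_{0.94} = 1.555.
σ = (3.691 − 2.58)/(1.555 − (0)) = 0.715.
μ = 2.58 − (0)·0.715 = 2.580.
E[T] = exp(μ + σ²/2) = exp(2.580 + 0.2554) = 17 thousand €.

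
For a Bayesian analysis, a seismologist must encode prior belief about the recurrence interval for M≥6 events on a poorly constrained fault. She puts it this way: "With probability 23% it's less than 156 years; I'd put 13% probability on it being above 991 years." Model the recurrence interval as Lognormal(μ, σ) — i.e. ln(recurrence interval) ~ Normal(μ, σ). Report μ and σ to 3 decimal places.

μ ≈ 5.782, σ ≈ 0.991

If T ~ Lognormal(μ,σ) then ln T ~ Normal(μ,σ), so the p-quantile of ln T is μ + z_p·σ.
ln(156) = 5.05 and ln(991) = 6.899; z_{0.23} = -0.7388, z_{0.87} = 1.126.
σ = (6.899 − 5.05)/(1.126 − (-0.7388)) = 0.991.
μ = 5.05 − (-0.7388)·0.991 = 5.782.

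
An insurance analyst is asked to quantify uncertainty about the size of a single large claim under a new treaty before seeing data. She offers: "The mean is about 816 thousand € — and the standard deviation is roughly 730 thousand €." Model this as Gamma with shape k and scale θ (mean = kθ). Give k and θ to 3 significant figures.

k ≈ 1.25, θ ≈ 653

For Gamma(k, scale θ): mean = kθ, variance = kθ², so CV = 1/√k.
CV = SD/mean = 730/816 = 0.8946, hence k = 1/CV² = 1.25.
Then θ = mean/k = 816/1.25 = 653.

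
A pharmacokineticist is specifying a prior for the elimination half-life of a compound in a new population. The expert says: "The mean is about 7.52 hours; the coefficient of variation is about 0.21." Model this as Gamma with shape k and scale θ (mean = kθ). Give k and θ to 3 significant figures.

For Gamma(k, scale θ): mean = kθ, variance = kθ², so CV = 1/√k.
CV = 0.21, hence k = 1/CV² = 22.7.
Then θ = mean/k = 7.52/22.7 = 0.332.

k ≈ 22.7, θ ≈ 0.332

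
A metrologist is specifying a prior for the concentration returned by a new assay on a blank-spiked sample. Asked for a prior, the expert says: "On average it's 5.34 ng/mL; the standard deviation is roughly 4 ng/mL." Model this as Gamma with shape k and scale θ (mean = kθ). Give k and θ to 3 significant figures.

k ≈ 1.78, θ ≈ 3

For Gamma(k, scale θ): mean = kθ, variance = kθ², so CV = 1/√k.
CV = SD/mean = 4/5.34 = 0.7491, hence k = 1/CV² = 1.78.
Then θ = mean/k = 5.34/1.78 = 3.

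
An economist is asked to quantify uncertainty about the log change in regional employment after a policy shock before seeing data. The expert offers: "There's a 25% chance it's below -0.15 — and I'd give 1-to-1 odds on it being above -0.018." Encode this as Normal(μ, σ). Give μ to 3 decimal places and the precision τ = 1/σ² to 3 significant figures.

The p-quantile of Normal(μ,σ) is μ + z_p·σ, with z_{0.25} = -0.6745 and z_{0.5} = 0.
Eliminate σ: μ = (z₂·x₁ − z₁·x₂)/(z₂ − z₁) = (0·-0.15 − (-0.6745)·-0.018)/0.6745 = -0.018.
Then σ = (x₂ − x₁)/(z₂ − z₁) = (-0.018 − -0.15)/0.6745 = 0.196.
Precision τ = 1/σ² = 1/0.1957² = 26.1.

μ = -0.018, τ = 26.1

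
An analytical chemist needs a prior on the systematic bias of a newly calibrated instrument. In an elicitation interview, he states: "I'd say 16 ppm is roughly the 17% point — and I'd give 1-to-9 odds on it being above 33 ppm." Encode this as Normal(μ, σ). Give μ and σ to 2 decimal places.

For Normal(μ,σ), the p-quantile is μ + z_p·σ. Here z_{0.17} = -0.9542, z_{0.9} = 1.282.
So 16 = μ − 0.9542σ and 33 = μ + 1.282σ.
Subtracting: σ = (33 − 16)/(1.282 − (-0.9542)) = 7.60.
Then μ = 16 − (-0.9542)·7.60 = 23.26.

μ = 23.26, σ = 7.60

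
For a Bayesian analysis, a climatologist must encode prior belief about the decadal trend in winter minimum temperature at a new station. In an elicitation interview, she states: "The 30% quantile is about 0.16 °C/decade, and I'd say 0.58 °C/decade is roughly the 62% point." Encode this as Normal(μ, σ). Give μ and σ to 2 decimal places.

For Normal(μ,σ), the p-quantile is μ + z_p·σ. Here z_{0.3} = -0.5244, z_{0.62} = 0.3055.
So 0.16 = μ − 0.5244σ and 0.58 = μ + 0.3055σ.
Subtracting: σ = (0.58 − 0.16)/(0.3055 − (-0.5244)) = 0.51.
Then μ = 0.16 − (-0.5244)·0.51 = 0.43.

μ = 0.43, σ = 0.51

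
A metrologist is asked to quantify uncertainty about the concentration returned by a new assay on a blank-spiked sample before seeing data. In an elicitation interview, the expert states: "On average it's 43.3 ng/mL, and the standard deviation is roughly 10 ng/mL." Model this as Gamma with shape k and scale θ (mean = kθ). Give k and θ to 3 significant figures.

For Gamma(k, scale θ): mean = kθ, variance = kθ², so CV = 1/√k.
CV = SD/mean = 10/43.3 = 0.2309, hence k = 1/CV² = 18.7.
Then θ = mean/k = 43.3/18.7 = 2.31.

k ≈ 18.7, θ ≈ 2.31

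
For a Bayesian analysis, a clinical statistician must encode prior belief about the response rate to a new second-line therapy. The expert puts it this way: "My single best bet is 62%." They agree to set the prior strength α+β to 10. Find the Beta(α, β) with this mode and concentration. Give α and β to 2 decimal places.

α = 5.96, β = 4.04

For α,β > 1 the Beta mode is (α−1)/(α+β−2). With α+β = 10, the mode is (α−1)/8.
Set (α−1)/8 = 0.62 → α = 1 + 0.62·8 = 5.96.
β = 10 − α = 4.04.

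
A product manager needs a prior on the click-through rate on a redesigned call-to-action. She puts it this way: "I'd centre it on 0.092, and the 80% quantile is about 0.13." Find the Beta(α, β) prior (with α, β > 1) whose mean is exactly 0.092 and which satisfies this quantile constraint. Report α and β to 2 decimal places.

α ≈ 3.10, β ≈ 30.63

With mean 0.092 fixed, write α = 0.092s, β = 0.908s where s = α+β.
Need P(θ < 0.13) = 0.8 under Beta(0.092s, 0.908s). Normal approximation: (q−m)/√(m(1−m)/s) ≈ z_{0.8} = 0.842, so s ≈ 0.092·0.908·(0.842)²/(0.13−0.092)² = 41.0.
At s = 41.0: P(θ<0.13) ≈ 0.815. Adjusting to match 0.8 gives s ≈ 33.73.
So α = 0.092·33.73 ≈ 3.10, β = 0.908·33.73 ≈ 30.63.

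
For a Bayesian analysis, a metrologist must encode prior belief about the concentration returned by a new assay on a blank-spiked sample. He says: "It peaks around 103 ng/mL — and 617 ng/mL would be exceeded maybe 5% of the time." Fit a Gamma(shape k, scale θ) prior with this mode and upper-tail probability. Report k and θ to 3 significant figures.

Gamma(k,θ) with k>1 has mode (k−1)θ, so θ = 103/(k−1).
Need P(X < 617) = 0.95 with θ tied to k this way. Start at k = 2, θ = 103: P(X<617) ≈ 0.983.
Too high — lower k to spread out. Iterating converges to k ≈ 1.71.
Then θ = 103/(1.71−1) ≈ 144.

k ≈ 1.71, θ ≈ 144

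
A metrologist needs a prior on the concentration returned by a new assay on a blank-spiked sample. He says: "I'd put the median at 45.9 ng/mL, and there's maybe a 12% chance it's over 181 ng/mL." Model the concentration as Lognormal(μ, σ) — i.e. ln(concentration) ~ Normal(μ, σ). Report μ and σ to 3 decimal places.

If T ~ Lognormal(μ,σ) then ln T ~ Normal(μ,σ), so the p-quantile of ln T is μ + z_p·σ.
ln(45.9) = 3.826 and ln(181) = 5.198; z_{0.5} = 0, z_{0.88} = 1.175.
σ = (5.198 − 3.826)/(1.175 − (0)) = 1.168.
μ = 3.826 − (0)·1.168 = 3.826.

μ ≈ 3.826, σ ≈ 1.168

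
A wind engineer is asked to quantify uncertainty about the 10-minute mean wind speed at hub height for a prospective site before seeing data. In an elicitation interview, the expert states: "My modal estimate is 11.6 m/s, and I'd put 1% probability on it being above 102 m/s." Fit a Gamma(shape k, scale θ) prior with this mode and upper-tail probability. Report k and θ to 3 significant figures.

Gamma(k,θ) with k>1 has mode (k−1)θ, so θ = 11.6/(k−1).
Need P(X < 102) = 0.99 with θ tied to k this way. Start at k = 2, θ = 11.6: P(X<102) ≈ 0.999.
Too high — lower k to spread out. Iterating converges to k ≈ 1.69.
Then θ = 11.6/(1.69−1) ≈ 16.9.

k ≈ 1.69, θ ≈ 16.9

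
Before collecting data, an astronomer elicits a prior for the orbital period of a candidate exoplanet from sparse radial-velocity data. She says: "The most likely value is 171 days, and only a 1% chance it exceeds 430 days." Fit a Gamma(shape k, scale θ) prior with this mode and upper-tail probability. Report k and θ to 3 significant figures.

Gamma(k,θ) with k>1 has mode (k−1)θ, so θ = 171/(k−1).
Need P(X < 430) = 0.99 with θ tied to k this way. Start at k = 2, θ = 171: P(X<430) ≈ 0.716.
Too low — raise k to concentrate. Iterating converges to k ≈ 6.51.
Then θ = 171/(6.51−1) ≈ 31.

k ≈ 6.51, θ ≈ 31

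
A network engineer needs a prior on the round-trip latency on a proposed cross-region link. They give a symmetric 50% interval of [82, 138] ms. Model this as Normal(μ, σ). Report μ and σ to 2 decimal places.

μ = 110.00, σ = 41.51

A symmetric 50% interval runs μ ± z·σ with z = 0.6745.
Half-width = 28, so σ = 28/0.6745 = 41.51.
μ is the interval midpoint, 110.00.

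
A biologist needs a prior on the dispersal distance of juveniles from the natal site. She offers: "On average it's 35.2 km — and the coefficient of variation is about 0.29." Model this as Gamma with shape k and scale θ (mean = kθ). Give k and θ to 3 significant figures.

For Gamma(k, scale θ): mean = kθ, variance = kθ², so CV = 1/√k.
CV = 0.29, hence k = 1/CV² = 11.9.
Then θ = mean/k = 35.2/11.9 = 2.96.

k ≈ 11.9, θ ≈ 2.96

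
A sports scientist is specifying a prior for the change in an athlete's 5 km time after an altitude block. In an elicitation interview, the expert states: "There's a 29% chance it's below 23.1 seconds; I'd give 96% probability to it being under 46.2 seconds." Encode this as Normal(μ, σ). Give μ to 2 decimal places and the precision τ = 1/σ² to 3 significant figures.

μ = 28.65, τ = 0.00995

The p-quantile of Normal(μ,σ) is μ + z_p·σ, with z_{0.29} = -0.5534 and z_{0.96} = 1.751.
Eliminate σ: μ = (z₂·x₁ − z₁·x₂)/(z₂ − z₁) = (1.751·23.1 − (-0.5534)·46.2)/2.304 = 28.65.
Then σ = (x₂ − x₁)/(z₂ − z₁) = (46.2 − 23.1)/2.304 = 10.03.
Precision τ = 1/σ² = 1/10.03² = 0.00995.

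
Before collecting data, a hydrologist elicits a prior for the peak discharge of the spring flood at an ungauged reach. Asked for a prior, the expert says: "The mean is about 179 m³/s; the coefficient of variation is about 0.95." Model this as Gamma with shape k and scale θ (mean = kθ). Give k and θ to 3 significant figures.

For Gamma(k, scale θ): mean = kθ, variance = kθ², so CV = 1/√k.
CV = 0.95, hence k = 1/CV² = 1.11.
Then θ = mean/k = 179/1.11 = 162.

k ≈ 1.11, θ ≈ 162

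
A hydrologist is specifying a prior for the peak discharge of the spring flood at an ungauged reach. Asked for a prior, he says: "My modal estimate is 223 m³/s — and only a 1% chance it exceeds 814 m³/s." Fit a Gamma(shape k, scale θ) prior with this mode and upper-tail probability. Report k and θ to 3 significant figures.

k ≈ 3.56, θ ≈ 87.3

Gamma(k,θ) with k>1 has mode (k−1)θ, so θ = 223/(k−1).
Need P(X < 814) = 0.99 with θ tied to k this way. Start at k = 2, θ = 223: P(X<814) ≈ 0.879.
Too low — raise k to concentrate. Iterating converges to k ≈ 3.56.
Then θ = 223/(3.56−1) ≈ 87.3.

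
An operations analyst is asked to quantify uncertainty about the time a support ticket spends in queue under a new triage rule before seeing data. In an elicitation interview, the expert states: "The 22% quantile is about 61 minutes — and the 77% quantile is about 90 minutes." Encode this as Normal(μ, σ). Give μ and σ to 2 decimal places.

For Normal(μ,σ), the p-quantile is μ + z_p·σ. Here z_{0.22} = -0.7722, z_{0.77} = 0.7388.
So 61 = μ − 0.7722σ and 90 = μ + 0.7388σ.
Subtracting: σ = (90 − 61)/(0.7388 − (-0.7722)) = 19.19.
Then μ = 61 − (-0.7722)·19.19 = 75.82.

μ = 75.82, σ = 19.19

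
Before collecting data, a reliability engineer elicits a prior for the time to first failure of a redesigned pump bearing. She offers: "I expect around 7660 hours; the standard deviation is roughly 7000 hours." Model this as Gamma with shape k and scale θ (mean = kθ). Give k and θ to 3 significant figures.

k ≈ 1.2, θ ≈ 6400

For Gamma(k, scale θ): mean = kθ, variance = kθ², so CV = 1/√k.
CV = SD/mean = 7000/7660 = 0.9138, hence k = 1/CV² = 1.2.
Then θ = mean/k = 7660/1.2 = 6400.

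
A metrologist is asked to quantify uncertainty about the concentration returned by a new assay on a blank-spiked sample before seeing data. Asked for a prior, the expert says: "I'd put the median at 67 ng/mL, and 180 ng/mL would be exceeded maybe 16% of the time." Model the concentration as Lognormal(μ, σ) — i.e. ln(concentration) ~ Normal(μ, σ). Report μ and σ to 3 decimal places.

μ ≈ 4.205, σ ≈ 0.994

If T ~ Lognormal(μ,σ) then ln T ~ Normal(μ,σ), so the p-quantile of ln T is μ + z_p·σ.
ln(67) = 4.205 and ln(180) = 5.193; z_{0.5} = 0, z_{0.84} = 0.9945.
σ = (5.193 − 4.205)/(0.9945 − (0)) = 0.994.
μ = 4.205 − (0)·0.994 = 4.205.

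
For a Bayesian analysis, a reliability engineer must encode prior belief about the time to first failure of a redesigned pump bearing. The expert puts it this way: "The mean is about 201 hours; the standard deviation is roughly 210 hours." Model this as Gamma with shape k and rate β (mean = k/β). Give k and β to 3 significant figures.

k ≈ 0.916, β ≈ 0.00456

For Gamma(k, rate β): mean = k/β, variance = k/β², so CV = 1/√k.
CV = SD/mean = 210/201 = 1.045, hence k = 1/CV² = 0.916.
Then β = k/mean = 0.916/201 = 0.00456.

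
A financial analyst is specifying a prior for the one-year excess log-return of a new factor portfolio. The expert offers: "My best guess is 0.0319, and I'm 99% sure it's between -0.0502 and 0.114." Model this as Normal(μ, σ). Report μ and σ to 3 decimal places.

A symmetric 99% interval runs μ ± z·σ with z = 2.576.
Half-width = 0.0821, so σ = 0.0821/2.576 = 0.032.
μ is the stated best guess, 0.032.

μ = 0.032, σ = 0.032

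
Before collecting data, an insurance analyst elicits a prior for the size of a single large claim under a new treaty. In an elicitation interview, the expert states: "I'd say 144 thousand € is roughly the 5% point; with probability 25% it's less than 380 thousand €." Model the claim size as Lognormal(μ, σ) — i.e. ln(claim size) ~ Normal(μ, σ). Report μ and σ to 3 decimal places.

If T ~ Lognormal(μ,σ) then ln T ~ Normal(μ,σ), so the p-quantile of ln T is μ + z_p·σ.
ln(144) = 4.97 and ln(380) = 5.94; z_{0.05} = -1.645, z_{0.25} = -0.6745.
σ = (5.94 − 4.97)/(-0.6745 − (-1.645)) = 1.000.
μ = 4.97 − (-1.645)·1.000 = 6.615.

μ ≈ 6.615, σ ≈ 1.000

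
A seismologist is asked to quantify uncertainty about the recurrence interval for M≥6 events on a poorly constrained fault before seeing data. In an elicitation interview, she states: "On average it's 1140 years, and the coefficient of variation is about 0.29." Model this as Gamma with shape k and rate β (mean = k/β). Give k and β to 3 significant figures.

For Gamma(k, rate β): mean = k/β, variance = k/β², so CV = 1/√k.
CV = 0.29, hence k = 1/CV² = 11.9.
Then β = k/mean = 11.9/1140 = 0.0104.

k ≈ 11.9, β ≈ 0.0104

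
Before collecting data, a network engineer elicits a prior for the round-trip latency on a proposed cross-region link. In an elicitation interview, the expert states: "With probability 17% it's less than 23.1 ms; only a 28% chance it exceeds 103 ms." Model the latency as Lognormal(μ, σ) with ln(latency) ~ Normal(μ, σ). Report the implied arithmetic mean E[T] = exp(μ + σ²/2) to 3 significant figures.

If T ~ Lognormal(μ,σ) then ln T ~ Normal(μ,σ), so the p-quantile of ln T is μ + z_p·σ.
ln(23.1) = 3.14 and ln(103) = 4.635; z_{0.17} = -0.9542, z_{0.72} = 0.5828.
σ = (4.635 − 3.14)/(0.5828 − (-0.9542)) = 0.973.
μ = 3.14 − (-0.9542)·0.973 = 4.068.
E[T] = exp(μ + σ²/2) = exp(4.068 + 0.4730) = 93.8 ms.

E[T] ≈ 93.8 ms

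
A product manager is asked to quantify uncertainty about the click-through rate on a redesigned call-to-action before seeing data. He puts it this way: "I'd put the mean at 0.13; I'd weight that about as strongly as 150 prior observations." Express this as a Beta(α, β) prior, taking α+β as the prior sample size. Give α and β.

Under the effective-sample-size interpretation, Beta(α, β) has prior mean α/(α+β) and prior sample size α+β.
So α+β = 150 and α/(α+β) = 0.13, giving α = 0.13·150 = 19.5 and β = 150 − 19.5 = 130.5.

α = 19.5, β = 130.5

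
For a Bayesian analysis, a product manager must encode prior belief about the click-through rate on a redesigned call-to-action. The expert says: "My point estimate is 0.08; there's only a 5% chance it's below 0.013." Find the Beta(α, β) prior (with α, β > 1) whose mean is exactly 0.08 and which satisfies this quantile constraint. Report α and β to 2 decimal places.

α ≈ 1.79, β ≈ 20.58

With mean 0.08 fixed, write α = 0.08s, β = 0.92s where s = α+β.
Need P(θ < 0.013) = 0.05 under Beta(0.08s, 0.92s). Normal approximation: (q−m)/√(m(1−m)/s) ≈ z_{0.05} = -1.64, so s ≈ 0.08·0.92·(-1.64)²/(0.013−0.08)² = 44.4.
At s = 44.4: P(θ<0.013) ≈ 0.006. Adjusting to match 0.05 gives s ≈ 22.37.
So α = 0.08·22.37 ≈ 1.79, β = 0.92·22.37 ≈ 20.58.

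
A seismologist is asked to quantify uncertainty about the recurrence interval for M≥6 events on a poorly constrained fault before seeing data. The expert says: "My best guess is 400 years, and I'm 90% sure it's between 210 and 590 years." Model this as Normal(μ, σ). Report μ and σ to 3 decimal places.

μ = 400.000, σ = 115.512

A symmetric 90% interval runs μ ± z·σ with z = 1.645.
Half-width = 190, so σ = 190/1.645 = 115.512.
μ is the stated best guess, 400.000.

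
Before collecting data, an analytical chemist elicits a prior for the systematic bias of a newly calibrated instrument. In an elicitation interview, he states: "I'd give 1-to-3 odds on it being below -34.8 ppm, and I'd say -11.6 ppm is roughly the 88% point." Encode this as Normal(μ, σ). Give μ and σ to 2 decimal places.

For Normal(μ,σ), the p-quantile is μ + z_p·σ. Here z_{0.25} = -0.6745, z_{0.88} = 1.175.
So -34.8 = μ − 0.6745σ and -11.6 = μ + 1.175σ.
Subtracting: σ = (-11.6 − -34.8)/(1.175 − (-0.6745)) = 12.54.
Then μ = -34.8 − (-0.6745)·12.54 = -26.34.

μ = -26.34, σ = 12.54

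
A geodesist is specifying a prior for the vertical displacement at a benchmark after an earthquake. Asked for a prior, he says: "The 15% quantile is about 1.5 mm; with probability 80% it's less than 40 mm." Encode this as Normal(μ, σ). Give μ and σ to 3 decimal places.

For Normal(μ,σ), the p-quantile is μ + z_p·σ. Here z_{0.15} = -1.036, z_{0.8} = 0.8416.
So 1.5 = μ − 1.036σ and 40 = μ + 0.8416σ.
Subtracting: σ = (40 − 1.5)/(0.8416 − (-1.036)) = 20.500.
Then μ = 1.5 − (-1.036)·20.500 = 22.747.

μ = 22.747, σ = 20.500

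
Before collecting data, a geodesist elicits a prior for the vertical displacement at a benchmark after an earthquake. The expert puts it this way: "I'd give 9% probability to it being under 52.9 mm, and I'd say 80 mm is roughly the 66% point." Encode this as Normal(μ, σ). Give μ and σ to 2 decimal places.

The p-quantile of Normal(μ,σ) is μ + z_p·σ, with z_{0.09} = -1.341 and z_{0.66} = 0.4125.
Eliminate σ: μ = (z₂·x₁ − z₁·x₂)/(z₂ − z₁) = (0.4125·52.9 − (-1.341)·80)/1.753 = 73.62.
Then σ = (x₂ − x₁)/(z₂ − z₁) = (80 − 52.9)/1.753 = 15.46.

μ = 73.62, σ = 15.46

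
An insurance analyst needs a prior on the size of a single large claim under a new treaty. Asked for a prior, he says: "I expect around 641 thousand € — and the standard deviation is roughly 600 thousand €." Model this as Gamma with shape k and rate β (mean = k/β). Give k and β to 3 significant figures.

For Gamma(k, rate β): mean = k/β, variance = k/β², so CV = 1/√k.
CV = SD/mean = 600/641 = 0.936, hence k = 1/CV² = 1.14.
Then β = k/mean = 1.14/641 = 0.00178.

k ≈ 1.14, β ≈ 0.00178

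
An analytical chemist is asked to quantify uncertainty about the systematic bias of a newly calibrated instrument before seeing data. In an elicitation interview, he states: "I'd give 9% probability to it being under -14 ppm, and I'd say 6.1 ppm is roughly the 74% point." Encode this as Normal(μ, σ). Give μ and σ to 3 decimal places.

The p-quantile of Normal(μ,σ) is μ + z_p·σ, with z_{0.09} = -1.341 and z_{0.74} = 0.6433.
Eliminate σ: μ = (z₂·x₁ − z₁·x₂)/(z₂ − z₁) = (0.6433·-14 − (-1.341)·6.1)/1.984 = -0.417.
Then σ = (x₂ − x₁)/(z₂ − z₁) = (6.1 − -14)/1.984 = 10.131.

μ = -0.417, σ = 10.131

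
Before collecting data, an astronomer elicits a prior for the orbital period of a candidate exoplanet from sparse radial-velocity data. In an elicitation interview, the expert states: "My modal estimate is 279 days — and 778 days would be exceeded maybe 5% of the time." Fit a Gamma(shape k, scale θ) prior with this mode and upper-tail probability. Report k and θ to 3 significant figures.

k ≈ 3.55, θ ≈ 110

Gamma(k,θ) with k>1 has mode (k−1)θ, so θ = 279/(k−1).
Need P(X < 778) = 0.95 with θ tied to k this way. Start at k = 2, θ = 279: P(X<778) ≈ 0.767.
Too low — raise k to concentrate. Iterating converges to k ≈ 3.55.
Then θ = 279/(3.55−1) ≈ 110.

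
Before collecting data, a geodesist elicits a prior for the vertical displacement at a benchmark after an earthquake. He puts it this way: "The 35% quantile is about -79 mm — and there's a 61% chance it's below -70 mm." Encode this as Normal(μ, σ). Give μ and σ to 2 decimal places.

μ = -73.78, σ = 13.54

The p-quantile of Normal(μ,σ) is μ + z_p·σ, with z_{0.35} = -0.3853 and z_{0.61} = 0.2793.
Eliminate σ: μ = (z₂·x₁ − z₁·x₂)/(z₂ − z₁) = (0.2793·-79 − (-0.3853)·-70)/0.6646 = -73.78.
Then σ = (x₂ − x₁)/(z₂ − z₁) = (-70 − -79)/0.6646 = 13.54.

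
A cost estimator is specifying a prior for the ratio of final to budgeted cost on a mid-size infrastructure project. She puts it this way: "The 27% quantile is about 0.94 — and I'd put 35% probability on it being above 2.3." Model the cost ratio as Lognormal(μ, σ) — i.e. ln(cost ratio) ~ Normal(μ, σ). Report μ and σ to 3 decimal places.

If T ~ Lognormal(μ,σ) then ln T ~ Normal(μ,σ), so the p-quantile of ln T is μ + z_p·σ.
ln(0.94) = -0.06188 and ln(2.3) = 0.8329; z_{0.27} = -0.6128, z_{0.65} = 0.3853.
σ = (0.8329 − -0.06188)/(0.3853 − (-0.6128)) = 0.896.
μ = -0.06188 − (-0.6128)·0.896 = 0.487.

μ ≈ 0.487, σ ≈ 0.896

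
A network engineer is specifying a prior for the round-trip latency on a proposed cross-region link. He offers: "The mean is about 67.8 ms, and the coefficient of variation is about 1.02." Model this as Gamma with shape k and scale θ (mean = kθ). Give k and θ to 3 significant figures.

For Gamma(k, scale θ): mean = kθ, variance = kθ², so CV = 1/√k.
CV = 1.02, hence k = 1/CV² = 0.961.
Then θ = mean/k = 67.8/0.961 = 70.5.

k ≈ 0.961, θ ≈ 70.5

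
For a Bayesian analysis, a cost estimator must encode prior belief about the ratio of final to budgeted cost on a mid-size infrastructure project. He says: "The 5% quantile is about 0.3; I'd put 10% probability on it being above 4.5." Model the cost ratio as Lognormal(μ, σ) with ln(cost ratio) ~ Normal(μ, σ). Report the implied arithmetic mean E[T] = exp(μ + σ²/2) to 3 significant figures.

If T ~ Lognormal(μ,σ) then ln T ~ Normal(μ,σ), so the p-quantile of ln T is μ + z_p·σ.
ln(0.3) = -1.204 and ln(4.5) = 1.504; z_{0.05} = -1.645, z_{0.9} = 1.282.
σ = (1.504 − -1.204)/(1.282 − (-1.645)) = 0.925.
μ = -1.204 − (-1.645)·0.925 = 0.318.
E[T] = exp(μ + σ²/2) = exp(0.318 + 0.4282) = 2.11.

E[T] ≈ 2.11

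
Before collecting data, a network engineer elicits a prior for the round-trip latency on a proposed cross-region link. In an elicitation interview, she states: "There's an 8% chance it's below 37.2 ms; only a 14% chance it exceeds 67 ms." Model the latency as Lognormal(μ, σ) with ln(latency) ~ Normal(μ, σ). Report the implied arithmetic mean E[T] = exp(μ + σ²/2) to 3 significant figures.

E[T] ≈ 53.4 ms

If T ~ Lognormal(μ,σ) then ln T ~ Normal(μ,σ), so the p-quantile of ln T is μ + z_p·σ.
ln(37.2) = 3.616 and ln(67) = 4.205; z_{0.08} = -1.405, z_{0.86} = 1.08.
σ = (4.205 − 3.616)/(1.08 − (-1.405)) = 0.237.
μ = 3.616 − (-1.405)·0.237 = 3.949.
E[T] = exp(μ + σ²/2) = exp(3.949 + 0.0280) = 53.4 ms.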